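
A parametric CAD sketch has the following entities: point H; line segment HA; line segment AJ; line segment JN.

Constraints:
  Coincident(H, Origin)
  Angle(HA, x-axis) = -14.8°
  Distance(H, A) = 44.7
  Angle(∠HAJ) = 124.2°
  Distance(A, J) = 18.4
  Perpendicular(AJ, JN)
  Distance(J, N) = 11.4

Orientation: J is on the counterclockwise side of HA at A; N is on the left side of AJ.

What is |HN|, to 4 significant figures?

50.48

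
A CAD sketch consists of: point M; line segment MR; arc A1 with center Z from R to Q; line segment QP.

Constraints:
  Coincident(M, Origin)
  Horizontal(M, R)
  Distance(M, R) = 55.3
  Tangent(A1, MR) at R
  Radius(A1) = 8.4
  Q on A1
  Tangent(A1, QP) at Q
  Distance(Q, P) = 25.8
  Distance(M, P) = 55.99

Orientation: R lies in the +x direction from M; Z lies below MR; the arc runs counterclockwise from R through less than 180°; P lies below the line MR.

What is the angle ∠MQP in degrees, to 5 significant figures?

94.846°

Checks: |ZQ| = 8.400 ✓; ∠(ZQ, QP) = 90.00° ✓; |QP| = 25.80 ✓; |MP| = 55.99 ✓.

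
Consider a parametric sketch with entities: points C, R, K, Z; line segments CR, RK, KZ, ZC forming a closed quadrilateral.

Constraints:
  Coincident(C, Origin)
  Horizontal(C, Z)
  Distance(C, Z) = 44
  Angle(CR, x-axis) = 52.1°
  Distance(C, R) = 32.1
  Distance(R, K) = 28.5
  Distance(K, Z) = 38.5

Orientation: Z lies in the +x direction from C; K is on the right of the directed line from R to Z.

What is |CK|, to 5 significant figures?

5.5407

C is at the origin; C and Z share the same y with |CZ| = 44.0 and Z in +x, so Z = (44.0, 0). CR runs at 52.1° with |CR| = 32.1, so R = (19.719, 25.330). K is determined by |RK| = 28.5 and |KZ| = 38.5 together: it lies at the intersection of circle(R, 28.5) and circle(Z, 38.5). With |RZ| = 35.088, the foot of the radical line on RZ is 7.9967 from R and the perpendicular offset is √(28.5² − 7.9967²) = 27.355. Taking the right-of-RZ solution: K = (5.5051, 0.62681).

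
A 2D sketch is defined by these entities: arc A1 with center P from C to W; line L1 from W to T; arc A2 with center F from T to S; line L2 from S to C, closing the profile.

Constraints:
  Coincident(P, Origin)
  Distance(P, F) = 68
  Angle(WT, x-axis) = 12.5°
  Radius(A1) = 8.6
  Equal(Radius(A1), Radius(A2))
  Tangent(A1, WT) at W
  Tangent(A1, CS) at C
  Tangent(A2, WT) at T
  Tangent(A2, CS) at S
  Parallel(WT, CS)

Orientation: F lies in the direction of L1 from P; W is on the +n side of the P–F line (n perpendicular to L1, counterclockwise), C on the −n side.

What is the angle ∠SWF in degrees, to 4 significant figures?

6.987°

Tangency of A1 to both parallel lines with radius 8.6 puts W and C at P ± 8.6·n: W = (-1.861, 8.396), C = (1.861, -8.396). Equal radii place T and S the same way about F: T = F + 8.6·n = (64.53, 23.11), S = F − 8.6·n = (68.25, 6.322). Then cos ∠SWF = WS·WF / (|WS||WF|), giving 6.987°.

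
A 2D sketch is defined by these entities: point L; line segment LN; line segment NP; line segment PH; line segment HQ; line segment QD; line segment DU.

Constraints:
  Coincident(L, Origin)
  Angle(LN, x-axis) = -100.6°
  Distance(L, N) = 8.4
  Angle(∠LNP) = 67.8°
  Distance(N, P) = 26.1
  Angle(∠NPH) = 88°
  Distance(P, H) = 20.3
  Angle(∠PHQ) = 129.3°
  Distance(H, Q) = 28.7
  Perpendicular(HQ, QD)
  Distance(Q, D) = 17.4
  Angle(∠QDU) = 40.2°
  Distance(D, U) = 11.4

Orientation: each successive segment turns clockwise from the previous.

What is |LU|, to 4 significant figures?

18.53

HQ ⟂ QD, so QD runs at -85.50°; with |QD| = 17.4, D = (18.08, 7.457). ∠QDU = 40.2° gives DU at 134.7° from the x-axis; with |DU| = 11.4, U = (10.06, 15.56). Then |LU| = |U − L| = 18.53.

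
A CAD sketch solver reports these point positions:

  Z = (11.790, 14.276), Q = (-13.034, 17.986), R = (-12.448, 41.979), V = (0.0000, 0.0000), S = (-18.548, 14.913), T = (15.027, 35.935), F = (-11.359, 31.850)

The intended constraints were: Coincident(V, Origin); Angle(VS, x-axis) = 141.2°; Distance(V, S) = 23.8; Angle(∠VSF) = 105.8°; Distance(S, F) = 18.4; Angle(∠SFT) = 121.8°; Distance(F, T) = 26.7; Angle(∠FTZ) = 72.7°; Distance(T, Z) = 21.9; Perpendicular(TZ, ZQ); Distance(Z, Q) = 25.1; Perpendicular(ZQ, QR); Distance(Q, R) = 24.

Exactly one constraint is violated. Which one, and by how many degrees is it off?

Perpendicular(ZQ, QR) — off by 7.10°.

V = (0.00, 0.00) ✓; VS at 141.2° ✓; |VS| = 23.80 ✓; ∠VSF = 105.8° ✓; |SF| = 18.40 ✓; ∠SFT = 121.8° ✓; |FT| = 26.70 ✓; ∠FTZ = 72.70° ✓; |TZ| = 21.90 ✓; ∠(TZ, ZQ) = 90.00° ✓; |ZQ| = 25.10 ✓; ∠(ZQ, QR) = 82.90° ✗; |QR| = 24.00 ✓.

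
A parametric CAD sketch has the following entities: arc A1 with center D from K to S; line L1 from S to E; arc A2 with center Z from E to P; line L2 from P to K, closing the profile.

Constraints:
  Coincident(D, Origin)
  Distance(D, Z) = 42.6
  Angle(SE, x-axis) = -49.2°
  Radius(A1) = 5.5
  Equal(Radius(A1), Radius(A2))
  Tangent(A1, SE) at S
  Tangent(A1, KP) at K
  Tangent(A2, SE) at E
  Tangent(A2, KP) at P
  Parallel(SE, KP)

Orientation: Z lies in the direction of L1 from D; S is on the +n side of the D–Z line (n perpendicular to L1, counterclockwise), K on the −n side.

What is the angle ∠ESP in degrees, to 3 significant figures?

14.5°

The slot axis is L1's direction at -49.2°, so u = (cos -49.2°, sin -49.2°) = (0.653, -0.757) and n = (−sin -49.2°, cos -49.2°) = (0.757, 0.653). D is at the origin and Z lies 42.6 along u from D, so Z = 42.6·u = (27.8, -32.2). Tangency of A1 to both parallel lines with radius 5.5 puts S and K at D ± 5.5·n: S = (4.16, 3.59), K = (-4.16, -3.59). Equal radii place E and P the same way about Z: E = Z + 5.5·n = (32.0, -28.7), P = Z − 5.5·n = (23.7, -35.8). Then cos ∠ESP = SE·SP / (|SE||SP|), giving 14.5°.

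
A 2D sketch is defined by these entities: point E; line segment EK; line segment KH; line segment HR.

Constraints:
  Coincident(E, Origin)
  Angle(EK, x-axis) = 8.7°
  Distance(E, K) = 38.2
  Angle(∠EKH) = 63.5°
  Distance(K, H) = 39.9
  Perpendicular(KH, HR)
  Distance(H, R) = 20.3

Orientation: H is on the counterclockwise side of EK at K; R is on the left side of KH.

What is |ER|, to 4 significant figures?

26.74

∠EKH = 63.5°, so KH runs at 8.7° + (180° − 63.5°) = 125.2° from the x-axis; with |KH| = 39.9, H = K + 39.9·(cos 125.2°, sin 125.2°) = (14.76, 38.38). KH ⟂ HR; with |HR| = 20.3 on the left of KH, R = H + 20.3·(-0.8171, -0.5764) = (-1.827, 26.68). Then |ER| = |R − E| = 26.74.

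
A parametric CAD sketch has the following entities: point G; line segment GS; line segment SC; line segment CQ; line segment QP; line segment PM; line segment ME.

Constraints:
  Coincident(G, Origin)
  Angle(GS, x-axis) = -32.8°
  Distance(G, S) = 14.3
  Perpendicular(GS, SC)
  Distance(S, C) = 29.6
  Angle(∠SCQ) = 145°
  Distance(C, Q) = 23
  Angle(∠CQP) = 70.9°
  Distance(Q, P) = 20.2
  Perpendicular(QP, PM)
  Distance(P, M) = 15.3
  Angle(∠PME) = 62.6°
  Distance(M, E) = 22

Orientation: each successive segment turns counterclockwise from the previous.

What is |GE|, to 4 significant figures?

45.13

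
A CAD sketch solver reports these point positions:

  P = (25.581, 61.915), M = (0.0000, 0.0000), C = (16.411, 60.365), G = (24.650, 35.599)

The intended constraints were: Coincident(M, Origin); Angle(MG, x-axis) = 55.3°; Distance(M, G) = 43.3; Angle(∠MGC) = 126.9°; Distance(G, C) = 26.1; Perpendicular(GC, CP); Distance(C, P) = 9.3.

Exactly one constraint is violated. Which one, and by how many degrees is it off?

Perpendicular(GC, CP) — off by 8.81°.

M = (0.00, 0.00) ✓; MG at 55.30° ✓; |MG| = 43.30 ✓; ∠MGC = 126.9° ✓; |GC| = 26.10 ✓; ∠(GC, CP) = 98.81° ✗; |CP| = 9.300 ✓.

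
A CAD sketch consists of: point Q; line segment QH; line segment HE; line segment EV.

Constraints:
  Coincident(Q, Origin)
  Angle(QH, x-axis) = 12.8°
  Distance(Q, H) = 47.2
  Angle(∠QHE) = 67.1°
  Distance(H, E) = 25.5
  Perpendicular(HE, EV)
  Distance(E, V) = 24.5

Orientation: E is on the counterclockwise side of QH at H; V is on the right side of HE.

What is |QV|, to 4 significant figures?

68.35

Q is at the origin; QH runs at 12.8° with length 47.2, so H = 47.2·(cos 12.8°, sin 12.8°) = (46.03, 10.46). ∠QHE = 67.1°, so HE runs at 12.8° + (180° − 67.1°) = 125.7° from the x-axis; with |HE| = 25.5, E = H + 25.5·(cos 125.7°, sin 125.7°) = (31.15, 31.17). HE ⟂ EV; with |EV| = 24.5 on the right of HE, V = E + 24.5·(0.8121, 0.5835) = (51.04, 45.46). Then |QV| = |V − Q| = 68.35.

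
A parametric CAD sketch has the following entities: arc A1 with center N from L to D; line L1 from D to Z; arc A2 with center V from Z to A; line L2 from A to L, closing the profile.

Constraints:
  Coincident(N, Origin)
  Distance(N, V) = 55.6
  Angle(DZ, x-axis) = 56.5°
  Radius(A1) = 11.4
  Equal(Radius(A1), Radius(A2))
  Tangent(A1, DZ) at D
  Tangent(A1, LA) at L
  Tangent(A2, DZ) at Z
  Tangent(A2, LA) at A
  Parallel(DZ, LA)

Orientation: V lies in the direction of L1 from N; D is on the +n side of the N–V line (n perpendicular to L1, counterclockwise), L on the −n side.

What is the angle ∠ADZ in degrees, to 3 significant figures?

22.3°

The slot axis is L1's direction at 56.5°, so u = (cos 56.5°, sin 56.5°) = (0.552, 0.834) and n = (−sin 56.5°, cos 56.5°) = (-0.834, 0.552). N is at the origin and V lies 55.6 along u from N, so V = 55.6·u = (30.7, 46.4). Tangency of A1 to both parallel lines with radius 11.4 puts D and L at N ± 11.4·n: D = (-9.51, 6.29), L = (9.51, -6.29). Equal radii place Z and A the same way about V: Z = V + 11.4·n = (21.2, 52.7), A = V − 11.4·n = (40.2, 40.1). Then cos ∠ADZ = DA·DZ / (|DA||DZ|), giving 22.3°.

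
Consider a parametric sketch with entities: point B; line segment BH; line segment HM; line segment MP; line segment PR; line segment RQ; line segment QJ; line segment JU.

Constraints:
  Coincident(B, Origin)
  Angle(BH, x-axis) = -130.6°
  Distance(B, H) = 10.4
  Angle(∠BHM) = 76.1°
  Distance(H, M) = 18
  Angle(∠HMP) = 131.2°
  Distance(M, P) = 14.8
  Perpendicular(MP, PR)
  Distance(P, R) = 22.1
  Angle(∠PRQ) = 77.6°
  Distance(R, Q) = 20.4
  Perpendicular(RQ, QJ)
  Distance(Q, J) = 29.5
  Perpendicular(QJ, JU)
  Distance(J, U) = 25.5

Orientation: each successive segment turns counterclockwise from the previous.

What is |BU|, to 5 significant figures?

37.391

B is at the origin; BH runs at -130.6° with length 10.4, so H = (-6.7681, -7.8964). ∠BHM = 76.1° gives HM at -26.700° from the x-axis; with |HM| = 18.0, M = (9.3126, -15.984). ∠HMP = 131.2° gives MP at 22.100° from the x-axis; with |MP| = 14.8, P = (23.025, -10.416). MP is perpendicular to PR, so PR runs at 112.10°; with |PR| = 22.1, R = (14.711, 10.060). ∠PRQ = 77.6° gives RQ at -145.50° from the x-axis; with |RQ| = 20.4, Q = (-2.1015, -1.4944). The perpendicularity gives QJ at right angles to RQ, so QJ runs at -55.500°; with |QJ| = 29.5, J = (14.608, -25.806). The perpendicularity gives JU at right angles to QJ, so JU runs at 34.500°; with |JU| = 25.5, U = (35.623, -11.363). Then |BU| = |U − B| = 37.391.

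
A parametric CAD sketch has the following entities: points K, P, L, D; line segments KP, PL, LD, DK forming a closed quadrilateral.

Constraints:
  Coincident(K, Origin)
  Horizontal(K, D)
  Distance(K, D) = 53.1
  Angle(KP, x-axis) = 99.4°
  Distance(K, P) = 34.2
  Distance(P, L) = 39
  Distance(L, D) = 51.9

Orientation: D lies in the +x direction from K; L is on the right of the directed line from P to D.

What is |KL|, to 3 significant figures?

4.84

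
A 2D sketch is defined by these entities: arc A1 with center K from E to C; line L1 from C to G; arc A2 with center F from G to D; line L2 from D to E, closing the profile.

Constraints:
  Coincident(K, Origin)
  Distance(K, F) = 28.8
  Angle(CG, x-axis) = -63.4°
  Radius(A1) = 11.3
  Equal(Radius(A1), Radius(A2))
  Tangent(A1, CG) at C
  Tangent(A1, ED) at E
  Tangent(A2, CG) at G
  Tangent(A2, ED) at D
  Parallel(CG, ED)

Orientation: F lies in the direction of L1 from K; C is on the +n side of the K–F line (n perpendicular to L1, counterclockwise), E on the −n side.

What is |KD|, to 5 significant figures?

30.938

Tangency of A1 to both parallel lines with radius 11.3 puts C and E at K ± 11.3·n: C = (10.104, 5.0597), E = (-10.104, -5.0597). Equal radii place G and D the same way about F: G = F + 11.3·n = (22.999, -20.692), D = F − 11.3·n = (2.7915, -30.811). Then |KD| = |D − K| = 30.938.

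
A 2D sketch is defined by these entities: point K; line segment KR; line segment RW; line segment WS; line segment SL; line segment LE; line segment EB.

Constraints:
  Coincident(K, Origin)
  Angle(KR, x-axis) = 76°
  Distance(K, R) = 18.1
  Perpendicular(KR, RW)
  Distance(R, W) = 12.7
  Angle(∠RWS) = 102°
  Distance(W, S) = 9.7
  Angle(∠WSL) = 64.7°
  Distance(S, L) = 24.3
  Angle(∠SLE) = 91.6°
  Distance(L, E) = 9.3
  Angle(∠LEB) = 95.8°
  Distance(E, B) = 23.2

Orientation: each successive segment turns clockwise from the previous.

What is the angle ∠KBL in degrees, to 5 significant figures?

37.471°

K is at the origin; KR runs at 76.0° with length 18.1, so R = (4.3788, 17.562). The perpendicularity gives RW at right angles to KR, so RW runs at -14.000°; with |RW| = 12.7, W = (16.702, 14.490). ∠RWS = 102.0° gives WS at -92.000° from the x-axis; with |WS| = 9.7, S = (16.363, 4.7959). ∠WSL = 64.7° gives SL at 152.70° from the x-axis; with |SL| = 24.3, L = (-5.2304, 15.941). ∠SLE = 91.6° gives LE at 64.300° from the x-axis; with |LE| = 9.3, E = (-1.1974, 24.321). ∠LEB = 95.8° gives EB at -19.900° from the x-axis; with |EB| = 23.2, B = (20.617, 16.424). Then cos ∠KBL = BK·BL / (|BK||BL|), giving 37.471°.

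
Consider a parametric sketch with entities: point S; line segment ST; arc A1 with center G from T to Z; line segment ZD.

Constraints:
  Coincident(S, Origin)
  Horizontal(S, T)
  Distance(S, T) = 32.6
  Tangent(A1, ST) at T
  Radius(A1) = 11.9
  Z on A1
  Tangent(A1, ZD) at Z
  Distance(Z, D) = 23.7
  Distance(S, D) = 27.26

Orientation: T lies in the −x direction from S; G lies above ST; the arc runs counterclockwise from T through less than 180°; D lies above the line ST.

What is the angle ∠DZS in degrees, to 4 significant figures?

71.01°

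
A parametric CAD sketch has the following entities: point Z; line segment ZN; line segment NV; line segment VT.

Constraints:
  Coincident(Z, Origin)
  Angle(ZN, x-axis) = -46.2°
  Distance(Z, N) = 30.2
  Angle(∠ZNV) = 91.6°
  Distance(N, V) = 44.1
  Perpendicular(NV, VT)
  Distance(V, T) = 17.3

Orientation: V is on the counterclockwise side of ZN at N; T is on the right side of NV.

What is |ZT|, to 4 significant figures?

65.38

Z is at the origin; ZN runs at -46.2° with length 30.2, so N = 30.2·(cos -46.2°, sin -46.2°) = (20.90, -21.80). ∠ZNV = 91.6°, so NV runs at -46.2° + (180° − 91.6°) = 42.20° from the x-axis; with |NV| = 44.1, V = N + 44.1·(cos 42.20°, sin 42.20°) = (53.57, 7.826). NV is perpendicular to VT; with |VT| = 17.3 on the right of NV, T = V + 17.3·(0.6717, -0.7408) = (65.19, -4.990). Then |ZT| = |T − Z| = 65.38.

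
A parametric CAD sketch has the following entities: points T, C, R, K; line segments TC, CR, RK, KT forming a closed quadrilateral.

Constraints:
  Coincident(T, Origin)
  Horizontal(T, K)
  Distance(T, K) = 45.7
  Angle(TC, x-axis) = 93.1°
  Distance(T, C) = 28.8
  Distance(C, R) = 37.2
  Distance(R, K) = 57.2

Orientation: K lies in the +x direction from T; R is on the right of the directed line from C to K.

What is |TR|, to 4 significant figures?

13.19

Checks: |CR| = 37.20 ✓; |RK| = 57.20 ✓.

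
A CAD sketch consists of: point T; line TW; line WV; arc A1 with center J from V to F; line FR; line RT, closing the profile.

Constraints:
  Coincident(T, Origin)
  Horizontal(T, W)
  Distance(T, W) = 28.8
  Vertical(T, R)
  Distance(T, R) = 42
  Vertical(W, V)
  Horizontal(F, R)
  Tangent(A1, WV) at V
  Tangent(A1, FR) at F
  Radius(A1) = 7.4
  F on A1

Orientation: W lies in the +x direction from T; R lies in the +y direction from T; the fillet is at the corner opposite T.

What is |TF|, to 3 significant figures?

47.1

T is at the origin; T and W share the same y with |TW| = 28.8 and W on the +x side, so W = (28.8, 0.00). TR is vertical with |TR| = 42.0 and R on the +y side, so R = (0.00, 42.0). The virtual corner opposite T is at (28.8, 42.0). A1 meets WV tangentially, so JV is at right angles to WV and A1 meets FR tangentially, so JF is at right angles to FR, with radius 7.4, so the center J sits 7.4 in from both sides at J = (21.4, 34.6). That places the tangent points at V = (28.8, 34.6) on WV and F = (21.4, 42.0) on FR. Then |TF| = |F − T| = 47.1.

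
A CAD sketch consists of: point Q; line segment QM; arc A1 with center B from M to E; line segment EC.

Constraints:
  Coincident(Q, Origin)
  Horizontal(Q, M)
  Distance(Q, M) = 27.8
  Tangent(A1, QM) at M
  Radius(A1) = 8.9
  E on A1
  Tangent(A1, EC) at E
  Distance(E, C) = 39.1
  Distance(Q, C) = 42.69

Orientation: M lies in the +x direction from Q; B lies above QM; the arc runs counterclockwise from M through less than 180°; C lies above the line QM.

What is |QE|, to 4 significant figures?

37.25

Checks: Q = (0.00, 0.00) ✓; |BE| = 8.900 ✓; ∠(BE, EC) = 90.00° ✓; |EC| = 39.10 ✓; |QC| = 42.69 ✓.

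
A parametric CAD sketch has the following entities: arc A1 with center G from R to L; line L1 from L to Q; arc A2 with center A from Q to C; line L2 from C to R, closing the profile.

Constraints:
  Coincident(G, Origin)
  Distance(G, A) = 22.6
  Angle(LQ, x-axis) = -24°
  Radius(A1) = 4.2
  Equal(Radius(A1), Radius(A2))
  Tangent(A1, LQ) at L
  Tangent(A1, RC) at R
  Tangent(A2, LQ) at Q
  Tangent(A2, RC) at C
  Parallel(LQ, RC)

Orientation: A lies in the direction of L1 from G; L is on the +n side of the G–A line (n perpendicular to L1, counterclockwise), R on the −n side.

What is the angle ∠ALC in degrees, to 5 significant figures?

9.8614°

The slot axis is L1's direction at -24.0°, so u = (cos -24.0°, sin -24.0°) = (0.91355, -0.40674) and n = (−sin -24.0°, cos -24.0°) = (0.40674, 0.91355). G is at the origin and A lies 22.6 along u from G, so A = 22.6·u = (20.646, -9.1922). Tangency of A1 to both parallel lines with radius 4.2 puts L and R at G ± 4.2·n: L = (1.7083, 3.8369), R = (-1.7083, -3.8369). Equal radii place Q and C the same way about A: Q = A + 4.2·n = (22.354, -5.3554), C = A − 4.2·n = (18.938, -13.029). Then cos ∠ALC = LA·LC / (|LA||LC|), giving 9.8614°.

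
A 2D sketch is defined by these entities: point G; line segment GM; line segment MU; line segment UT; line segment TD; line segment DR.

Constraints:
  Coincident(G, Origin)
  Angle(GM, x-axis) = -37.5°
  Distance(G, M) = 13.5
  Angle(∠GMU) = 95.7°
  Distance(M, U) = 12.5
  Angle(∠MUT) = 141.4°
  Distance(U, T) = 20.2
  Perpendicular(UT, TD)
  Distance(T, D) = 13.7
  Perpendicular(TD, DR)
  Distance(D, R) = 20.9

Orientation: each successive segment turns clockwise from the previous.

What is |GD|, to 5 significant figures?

23.279

G is at the origin; GM runs at -37.5° with length 13.5, so M = (10.710, -8.2183). ∠GMU = 95.7° gives MU at -121.80° from the x-axis; with |MU| = 12.5, U = (4.1233, -18.842). ∠MUT = 141.4° gives UT at -160.40° from the x-axis; with |UT| = 20.2, T = (-14.906, -25.618). UT is perpendicular to TD, so TD runs at 109.60°; with |TD| = 13.7, D = (-19.502, -12.712). Then |GD| = |D − G| = 23.279.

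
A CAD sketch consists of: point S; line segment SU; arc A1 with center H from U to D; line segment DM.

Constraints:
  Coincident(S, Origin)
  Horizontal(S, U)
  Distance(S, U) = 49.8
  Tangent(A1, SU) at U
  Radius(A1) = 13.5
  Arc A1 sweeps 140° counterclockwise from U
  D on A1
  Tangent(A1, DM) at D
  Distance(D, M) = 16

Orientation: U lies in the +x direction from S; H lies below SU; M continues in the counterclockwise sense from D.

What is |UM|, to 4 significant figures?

34.31

S is at the origin; S and U share the same y with |SU| = 49.8 and U on the +x side, so U = (49.80, 0.000). Since A1 is tangent to SU there, HU ⟂ SU, so H = U + (0, -13.5) = (49.80, -13.50). On A1, U sits at bearing 90° from H; a 140° counterclockwise sweep puts D at bearing 230°, so D = H + 13.5·(cos 230°, sin 230°) = (41.12, -23.84). The tangent condition forces HD to be normal to DM, so DM runs along (−sin 230°, cos 230°); with |DM| = 16.0, M = (53.38, -34.13). Then |UM| = |M − U| = 34.31.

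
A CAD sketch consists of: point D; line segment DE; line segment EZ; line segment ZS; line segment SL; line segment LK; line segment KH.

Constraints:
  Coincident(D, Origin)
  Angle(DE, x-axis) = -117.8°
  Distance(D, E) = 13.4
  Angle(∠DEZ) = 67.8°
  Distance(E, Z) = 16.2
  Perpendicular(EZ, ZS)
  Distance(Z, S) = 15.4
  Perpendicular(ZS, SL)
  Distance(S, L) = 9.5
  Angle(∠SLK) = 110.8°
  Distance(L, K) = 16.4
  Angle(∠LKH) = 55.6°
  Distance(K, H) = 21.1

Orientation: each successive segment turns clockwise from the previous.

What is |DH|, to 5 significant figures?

17.911

∠SLK = 110.8° gives LK at -119.20° from the x-axis; with |LK| = 16.4, K = (-6.7601, -11.138). ∠LKH = 55.6° gives KH at 116.40° from the x-axis; with |KH| = 21.1, H = (-16.142, 7.7616). Then |DH| = |H − D| = 17.911.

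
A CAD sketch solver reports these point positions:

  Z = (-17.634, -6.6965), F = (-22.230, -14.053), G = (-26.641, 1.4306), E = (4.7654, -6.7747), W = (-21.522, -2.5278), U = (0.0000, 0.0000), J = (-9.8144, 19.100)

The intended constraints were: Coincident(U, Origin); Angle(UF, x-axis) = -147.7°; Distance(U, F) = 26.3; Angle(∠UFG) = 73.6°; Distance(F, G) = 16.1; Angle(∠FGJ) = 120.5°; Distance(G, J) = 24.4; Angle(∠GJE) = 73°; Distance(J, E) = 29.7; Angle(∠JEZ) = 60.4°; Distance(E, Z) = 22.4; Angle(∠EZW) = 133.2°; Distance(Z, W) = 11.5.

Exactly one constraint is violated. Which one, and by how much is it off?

Distance(Z, W) = 11.5 — off by 5.80.

U = (0.00, 0.00) ✓; UF at -147.7° ✓; |UF| = 26.30 ✓; ∠UFG = 73.60° ✓; |FG| = 16.10 ✓; ∠FGJ = 120.5° ✓; |GJ| = 24.40 ✓; ∠GJE = 73.00° ✓; |JE| = 29.70 ✓; ∠JEZ = 60.40° ✓; |EZ| = 22.40 ✓; ∠EZW = 133.2° ✓; |ZW| = 5.700 ✗.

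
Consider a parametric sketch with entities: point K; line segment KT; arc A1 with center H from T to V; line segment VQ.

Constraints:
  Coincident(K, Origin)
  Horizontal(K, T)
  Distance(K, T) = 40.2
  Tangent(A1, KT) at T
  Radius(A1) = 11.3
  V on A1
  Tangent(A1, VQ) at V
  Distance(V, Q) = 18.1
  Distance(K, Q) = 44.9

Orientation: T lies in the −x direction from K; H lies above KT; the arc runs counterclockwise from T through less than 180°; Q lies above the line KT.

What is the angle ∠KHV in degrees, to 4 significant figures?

26.08°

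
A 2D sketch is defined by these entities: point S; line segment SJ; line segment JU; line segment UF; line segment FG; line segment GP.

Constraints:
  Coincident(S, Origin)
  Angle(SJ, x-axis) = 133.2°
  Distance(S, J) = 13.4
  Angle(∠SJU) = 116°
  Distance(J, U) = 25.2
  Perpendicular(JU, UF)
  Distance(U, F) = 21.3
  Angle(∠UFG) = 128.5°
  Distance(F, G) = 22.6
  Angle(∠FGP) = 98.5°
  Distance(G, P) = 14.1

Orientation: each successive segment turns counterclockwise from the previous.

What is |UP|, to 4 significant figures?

38.04

S is at the origin; SJ runs at 133.2° with length 13.4, so J = (-9.173, 9.768). ∠SJU = 116.0° gives JU at -162.8° from the x-axis; with |JU| = 25.2, U = (-33.25, 2.316). JU ⟂ UF, so UF runs at -72.80°; with |UF| = 21.3, F = (-26.95, -18.03). ∠UFG = 128.5° gives FG at -21.30° from the x-axis; with |FG| = 22.6, G = (-5.891, -26.24). ∠FGP = 98.5° gives GP at 60.20° from the x-axis; with |GP| = 14.1, P = (1.116, -14.01). Then |UP| = |P − U| = 38.04.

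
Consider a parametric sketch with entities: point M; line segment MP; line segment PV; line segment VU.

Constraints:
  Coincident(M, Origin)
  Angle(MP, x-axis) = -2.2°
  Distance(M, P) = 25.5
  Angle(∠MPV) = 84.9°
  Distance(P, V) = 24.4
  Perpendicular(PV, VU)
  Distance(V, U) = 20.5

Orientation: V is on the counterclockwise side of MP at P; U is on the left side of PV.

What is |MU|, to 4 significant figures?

22.67

M is at the origin; MP runs at -2.2° with length 25.5, so P = 25.5·(cos -2.2°, sin -2.2°) = (25.48, -0.9789). ∠MPV = 84.9°, so PV runs at -2.2° + (180° − 84.9°) = 92.90° from the x-axis; with |PV| = 24.4, V = P + 24.4·(cos 92.90°, sin 92.90°) = (24.25, 23.39). PV ⟂ VU; with |VU| = 20.5 on the left of PV, U = V + 20.5·(-0.9987, -0.05059) = (3.773, 22.35). Then |MU| = |U − M| = 22.67.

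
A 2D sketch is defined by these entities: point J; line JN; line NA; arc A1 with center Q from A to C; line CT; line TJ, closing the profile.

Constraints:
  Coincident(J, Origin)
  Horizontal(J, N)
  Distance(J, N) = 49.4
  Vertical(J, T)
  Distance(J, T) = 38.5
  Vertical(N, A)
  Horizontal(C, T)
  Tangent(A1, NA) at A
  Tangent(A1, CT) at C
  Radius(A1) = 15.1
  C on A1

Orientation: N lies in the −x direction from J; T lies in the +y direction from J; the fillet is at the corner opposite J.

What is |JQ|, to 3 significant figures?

41.5

J and T share the same x with |JT| = 38.5 and T on the +y side, so T = (0.00, 38.5). The virtual corner opposite J is at (-49.4, 38.5). A1 meets NA tangentially, so QA is at right angles to NA and tangency of A1 to CT means the radius QC is perpendicular to CT, with radius 15.1, so the center Q sits 15.1 in from both sides at Q = (-34.3, 23.4). Then |JQ| = |Q − J| = 41.5.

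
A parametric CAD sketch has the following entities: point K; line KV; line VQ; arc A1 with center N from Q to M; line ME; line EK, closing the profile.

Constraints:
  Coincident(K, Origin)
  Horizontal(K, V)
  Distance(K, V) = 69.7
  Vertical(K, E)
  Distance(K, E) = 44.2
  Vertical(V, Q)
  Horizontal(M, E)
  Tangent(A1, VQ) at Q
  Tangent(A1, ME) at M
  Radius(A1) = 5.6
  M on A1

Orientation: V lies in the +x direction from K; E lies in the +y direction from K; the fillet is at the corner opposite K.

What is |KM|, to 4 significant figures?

77.86

K is at the origin; K and V share the same y with |KV| = 69.7 and V on the +x side, so V = (69.70, 0.000). KE is vertical with |KE| = 44.2 and E on the +y side, so E = (0.000, 44.20). The virtual corner opposite K is at (69.70, 44.20). A1 meets VQ tangentially, so NQ is at right angles to VQ and the tangent condition forces NM to be normal to ME, with radius 5.6, so the center N sits 5.6 in from both sides at N = (64.10, 38.60). That places the tangent points at Q = (69.70, 38.60) on VQ and M = (64.10, 44.20) on ME. Then |KM| = |M − K| = 77.86.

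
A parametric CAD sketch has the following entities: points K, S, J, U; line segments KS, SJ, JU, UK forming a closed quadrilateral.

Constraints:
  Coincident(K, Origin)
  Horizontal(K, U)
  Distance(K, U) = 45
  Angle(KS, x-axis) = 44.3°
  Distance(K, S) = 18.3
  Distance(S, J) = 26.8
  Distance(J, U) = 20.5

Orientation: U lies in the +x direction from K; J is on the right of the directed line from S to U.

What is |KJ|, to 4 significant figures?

28.93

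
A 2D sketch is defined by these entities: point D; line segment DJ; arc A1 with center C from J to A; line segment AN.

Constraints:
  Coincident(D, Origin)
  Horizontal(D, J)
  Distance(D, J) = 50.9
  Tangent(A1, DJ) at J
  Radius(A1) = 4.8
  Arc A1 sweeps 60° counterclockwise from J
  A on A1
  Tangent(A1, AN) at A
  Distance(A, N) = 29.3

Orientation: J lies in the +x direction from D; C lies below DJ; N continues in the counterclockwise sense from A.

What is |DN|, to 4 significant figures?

42.44

D is at the origin; DJ is horizontal with |DJ| = 50.9 and J on the +x side, so J = (50.90, 0.000). Since A1 is tangent to DJ there, CJ ⟂ DJ, so C = J + (0, -4.8) = (50.90, -4.800). On A1, J sits at bearing 90° from C; a 60° counterclockwise sweep puts A at bearing 150°, so A = C + 4.8·(cos 150°, sin 150°) = (46.74, -2.400). A1 meets AN tangentially, so CA is at right angles to AN, so AN runs along (−sin 150°, cos 150°); with |AN| = 29.3, N = (32.09, -27.77). Then |DN| = |N − D| = 42.44.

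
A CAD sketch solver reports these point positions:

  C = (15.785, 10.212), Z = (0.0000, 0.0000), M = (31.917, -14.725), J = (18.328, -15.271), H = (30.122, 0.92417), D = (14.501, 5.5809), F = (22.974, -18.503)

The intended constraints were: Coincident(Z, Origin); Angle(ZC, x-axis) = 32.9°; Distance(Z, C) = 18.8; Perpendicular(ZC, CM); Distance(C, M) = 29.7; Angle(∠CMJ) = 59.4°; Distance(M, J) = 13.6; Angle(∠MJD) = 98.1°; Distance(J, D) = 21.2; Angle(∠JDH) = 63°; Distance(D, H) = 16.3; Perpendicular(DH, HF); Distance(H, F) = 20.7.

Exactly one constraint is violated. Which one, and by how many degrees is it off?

Perpendicular(DH, HF) — off by 3.60°.

Z = (0.00, 0.00) ✓; ZC at 32.90° ✓; |ZC| = 18.80 ✓; ∠(ZC, CM) = 90.00° ✓; |CM| = 29.70 ✓; ∠CMJ = 59.40° ✓; |MJ| = 13.60 ✓; ∠MJD = 98.10° ✓; |JD| = 21.20 ✓; ∠JDH = 63.00° ✓; |DH| = 16.30 ✓; ∠(DH, HF) = 93.60° ✗; |HF| = 20.70 ✓.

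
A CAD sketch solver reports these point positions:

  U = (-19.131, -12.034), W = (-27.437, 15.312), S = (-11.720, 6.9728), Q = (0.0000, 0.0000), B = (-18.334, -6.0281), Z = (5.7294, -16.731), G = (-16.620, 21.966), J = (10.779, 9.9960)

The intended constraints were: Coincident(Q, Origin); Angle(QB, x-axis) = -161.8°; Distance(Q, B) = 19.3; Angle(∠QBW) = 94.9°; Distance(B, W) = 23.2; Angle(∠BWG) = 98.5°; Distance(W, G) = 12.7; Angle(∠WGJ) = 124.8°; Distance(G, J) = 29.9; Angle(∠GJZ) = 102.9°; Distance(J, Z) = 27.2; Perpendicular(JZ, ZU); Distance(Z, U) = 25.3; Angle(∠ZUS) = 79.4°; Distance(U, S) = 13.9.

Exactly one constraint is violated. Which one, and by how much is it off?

Distance(U, S) = 13.9 — off by 6.50.

Q = (0.00, 0.00) ✓; QB at -161.8° ✓; |QB| = 19.30 ✓; ∠QBW = 94.90° ✓; |BW| = 23.20 ✓; ∠BWG = 98.50° ✓; |WG| = 12.70 ✓; ∠WGJ = 124.8° ✓; |GJ| = 29.90 ✓; ∠GJZ = 102.9° ✓; |JZ| = 27.20 ✓; ∠(JZ, ZU) = 90.00° ✓; |ZU| = 25.30 ✓; ∠ZUS = 79.40° ✓; |US| = 20.40 ✗.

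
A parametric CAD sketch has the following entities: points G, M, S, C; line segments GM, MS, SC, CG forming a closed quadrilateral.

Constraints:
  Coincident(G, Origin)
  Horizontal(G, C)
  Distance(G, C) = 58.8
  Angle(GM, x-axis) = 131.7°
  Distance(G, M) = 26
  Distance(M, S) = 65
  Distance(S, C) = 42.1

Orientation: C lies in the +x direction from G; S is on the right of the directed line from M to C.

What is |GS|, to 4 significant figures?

39.02

G is at the origin; GC is horizontal with |GC| = 58.8 and C in +x, so C = (58.8, 0). GM runs at 131.7° with |GM| = 26.0, so M = (-17.30, 19.41). S is determined by |MS| = 65.0 and |SC| = 42.1 together: it lies at the intersection of circle(M, 65.0) and circle(C, 42.1). With |MC| = 78.53, the foot of the radical line on MC is 54.88 from M and the perpendicular offset is √(65.0² − 54.88²) = 34.83. Taking the right-of-MC solution: S = (27.27, -27.90).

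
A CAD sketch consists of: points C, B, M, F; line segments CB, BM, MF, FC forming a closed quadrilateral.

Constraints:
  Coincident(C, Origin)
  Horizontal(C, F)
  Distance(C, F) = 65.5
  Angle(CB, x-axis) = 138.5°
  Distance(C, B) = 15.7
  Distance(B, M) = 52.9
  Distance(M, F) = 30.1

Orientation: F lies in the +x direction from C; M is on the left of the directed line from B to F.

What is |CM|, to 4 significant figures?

44.16

C is at the origin; C and F share the same y with |CF| = 65.5 and F in +x, so F = (65.5, 0). CB runs at 138.5° with |CB| = 15.7, so B = (-11.76, 10.40). M is determined by |BM| = 52.9 and |MF| = 30.1 together: it lies at the intersection of circle(B, 52.9) and circle(F, 30.1). With |BF| = 77.96, the foot of the radical line on BF is 51.12 from B and the perpendicular offset is √(52.9² − 51.12²) = 13.62. Taking the left-of-BF solution: M = (40.72, 17.08).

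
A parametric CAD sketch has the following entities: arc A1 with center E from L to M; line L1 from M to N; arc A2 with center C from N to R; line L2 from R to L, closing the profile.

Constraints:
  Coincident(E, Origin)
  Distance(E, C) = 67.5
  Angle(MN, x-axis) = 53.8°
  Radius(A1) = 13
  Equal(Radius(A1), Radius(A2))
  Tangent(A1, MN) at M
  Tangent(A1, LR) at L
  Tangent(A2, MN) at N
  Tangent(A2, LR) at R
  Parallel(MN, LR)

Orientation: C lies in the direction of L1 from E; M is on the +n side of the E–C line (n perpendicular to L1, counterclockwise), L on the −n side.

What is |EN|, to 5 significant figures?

68.740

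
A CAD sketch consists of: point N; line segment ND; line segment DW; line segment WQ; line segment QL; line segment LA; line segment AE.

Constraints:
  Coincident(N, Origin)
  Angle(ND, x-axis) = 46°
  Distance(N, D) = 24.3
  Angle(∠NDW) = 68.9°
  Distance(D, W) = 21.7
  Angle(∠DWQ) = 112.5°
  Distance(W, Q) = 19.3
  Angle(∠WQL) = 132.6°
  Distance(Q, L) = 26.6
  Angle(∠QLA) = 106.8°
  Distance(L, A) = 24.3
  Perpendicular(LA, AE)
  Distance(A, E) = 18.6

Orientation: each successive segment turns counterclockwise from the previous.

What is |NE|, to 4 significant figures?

12.56

N is at the origin; ND runs at 46.0° with length 24.3, so D = (16.88, 17.48). ∠NDW = 68.9° gives DW at 157.1° from the x-axis; with |DW| = 21.7, W = (-3.110, 25.92). ∠DWQ = 112.5° gives WQ at -135.4° from the x-axis; with |WQ| = 19.3, Q = (-16.85, 12.37). ∠WQL = 132.6° gives QL at -88.00° from the x-axis; with |QL| = 26.6, L = (-15.92, -14.21). ∠QLA = 106.8° gives LA at -14.80° from the x-axis; with |LA| = 24.3, A = (7.571, -20.42). LA ⟂ AE, so AE runs at 75.20°; with |AE| = 18.6, E = (12.32, -2.436). Then |NE| = |E − N| = 12.56.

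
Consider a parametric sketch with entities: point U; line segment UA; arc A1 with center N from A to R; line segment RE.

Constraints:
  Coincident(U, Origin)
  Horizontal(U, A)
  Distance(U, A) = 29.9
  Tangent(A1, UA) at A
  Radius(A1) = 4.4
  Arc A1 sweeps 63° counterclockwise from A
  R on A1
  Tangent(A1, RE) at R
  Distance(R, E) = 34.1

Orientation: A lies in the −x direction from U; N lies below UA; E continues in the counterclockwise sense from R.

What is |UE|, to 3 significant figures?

59.2

U is at the origin; U and A share the same y with |UA| = 29.9 and A on the −x side, so A = (-29.9, 0.00). Since A1 is tangent to UA there, NA ⟂ UA, so N = A + (0, -4.4) = (-29.9, -4.40). On A1, A sits at bearing 90° from N; a 63° counterclockwise sweep puts R at bearing 153°, so R = N + 4.4·(cos 153°, sin 153°) = (-33.8, -2.40). Tangency of A1 to RE means the radius NR is perpendicular to RE, so RE runs along (−sin 153°, cos 153°); with |RE| = 34.1, E = (-49.3, -32.8). Then |UE| = |E − U| = 59.2.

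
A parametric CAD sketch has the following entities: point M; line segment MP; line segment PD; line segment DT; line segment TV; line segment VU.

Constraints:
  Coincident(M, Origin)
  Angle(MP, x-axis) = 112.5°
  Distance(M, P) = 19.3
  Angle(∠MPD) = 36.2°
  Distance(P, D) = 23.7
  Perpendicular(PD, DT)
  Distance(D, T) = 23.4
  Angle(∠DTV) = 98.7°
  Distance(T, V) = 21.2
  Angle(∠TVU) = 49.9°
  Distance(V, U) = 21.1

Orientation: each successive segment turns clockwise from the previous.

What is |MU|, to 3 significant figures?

3.35

∠DTV = 98.7° gives TV at 157° from the x-axis; with |TV| = 21.2, V = (-18.9, -6.33). ∠TVU = 49.9° gives VU at 27.3° from the x-axis; with |VU| = 21.1, U = (-0.114, 3.35). Then |MU| = |U − M| = 3.35.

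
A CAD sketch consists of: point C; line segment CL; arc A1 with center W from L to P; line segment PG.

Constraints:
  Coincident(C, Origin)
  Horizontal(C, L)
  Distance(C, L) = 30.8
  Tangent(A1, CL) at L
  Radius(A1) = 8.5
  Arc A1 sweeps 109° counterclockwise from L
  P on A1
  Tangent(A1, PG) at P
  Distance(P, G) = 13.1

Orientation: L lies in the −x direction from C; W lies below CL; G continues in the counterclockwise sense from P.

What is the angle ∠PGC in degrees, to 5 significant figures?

74.621°

C is at the origin; CL is horizontal with |CL| = 30.8 and L on the −x side, so L = (-30.800, 0.0000). Since A1 is tangent to CL there, WL ⟂ CL, so W = L + (0, -8.5) = (-30.800, -8.5000). On A1, L sits at bearing 90° from W; a 109° counterclockwise sweep puts P at bearing 199°, so P = W + 8.5·(cos 199°, sin 199°) = (-38.837, -11.267). Tangency of A1 to PG means the radius WP is perpendicular to PG, so PG runs along (−sin 199°, cos 199°); with |PG| = 13.1, G = (-34.572, -23.654). Then cos ∠PGC = GP·GC / (|GP||GC|), giving 74.621°.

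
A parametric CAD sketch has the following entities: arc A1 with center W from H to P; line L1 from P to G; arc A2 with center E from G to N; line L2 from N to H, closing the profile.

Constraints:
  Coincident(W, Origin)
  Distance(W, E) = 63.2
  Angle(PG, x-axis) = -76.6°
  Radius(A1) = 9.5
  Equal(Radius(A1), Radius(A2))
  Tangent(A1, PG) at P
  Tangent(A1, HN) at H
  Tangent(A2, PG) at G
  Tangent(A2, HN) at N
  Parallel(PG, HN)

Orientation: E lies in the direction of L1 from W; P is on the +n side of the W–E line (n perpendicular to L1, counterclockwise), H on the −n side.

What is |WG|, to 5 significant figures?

63.910

The slot axis is L1's direction at -76.6°, so u = (cos -76.6°, sin -76.6°) = (0.23175, -0.97278) and n = (−sin -76.6°, cos -76.6°) = (0.97278, 0.23175). W is at the origin and E lies 63.2 along u from W, so E = 63.2·u = (14.646, -61.479). Tangency of A1 to both parallel lines with radius 9.5 puts P and H at W ± 9.5·n: P = (9.2414, 2.2016), H = (-9.2414, -2.2016). Equal radii place G and N the same way about E: G = E + 9.5·n = (23.888, -59.278), N = E − 9.5·n = (5.4051, -63.681). Then |WG| = |G − W| = 63.910.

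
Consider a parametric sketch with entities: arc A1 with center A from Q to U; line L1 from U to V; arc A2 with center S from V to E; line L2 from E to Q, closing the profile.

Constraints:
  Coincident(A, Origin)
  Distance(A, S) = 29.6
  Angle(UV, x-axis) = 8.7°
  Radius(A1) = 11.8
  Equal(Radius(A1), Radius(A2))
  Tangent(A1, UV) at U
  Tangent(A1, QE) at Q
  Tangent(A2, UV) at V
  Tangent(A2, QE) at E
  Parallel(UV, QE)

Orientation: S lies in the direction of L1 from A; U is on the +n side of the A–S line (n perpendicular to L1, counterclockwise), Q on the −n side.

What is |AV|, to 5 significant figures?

31.865

Tangency of A1 to both parallel lines with radius 11.8 puts U and Q at A ± 11.8·n: U = (-1.7849, 11.664), Q = (1.7849, -11.664). Equal radii place V and E the same way about S: V = S + 11.8·n = (27.475, 16.142), E = S − 11.8·n = (31.044, -7.1869). Then |AV| = |V − A| = 31.865.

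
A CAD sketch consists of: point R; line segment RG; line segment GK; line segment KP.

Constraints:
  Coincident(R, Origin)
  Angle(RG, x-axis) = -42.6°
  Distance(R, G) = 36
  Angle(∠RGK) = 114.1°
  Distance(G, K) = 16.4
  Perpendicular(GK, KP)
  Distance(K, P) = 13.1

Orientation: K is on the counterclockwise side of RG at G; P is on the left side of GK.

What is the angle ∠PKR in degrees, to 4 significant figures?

43.42°

R is at the origin; RG runs at -42.6° with length 36.0, so G = 36.0·(cos -42.6°, sin -42.6°) = (26.50, -24.37). ∠RGK = 114.1°, so GK runs at -42.6° + (180° − 114.1°) = 23.30° from the x-axis; with |GK| = 16.4, K = G + 16.4·(cos 23.30°, sin 23.30°) = (41.56, -17.88). The perpendicularity gives KP at right angles to GK; with |KP| = 13.1 on the left of GK, P = K + 13.1·(-0.3955, 0.9184) = (36.38, -5.849). Then cos ∠PKR = KP·KR / (|KP||KR|), giving 43.42°.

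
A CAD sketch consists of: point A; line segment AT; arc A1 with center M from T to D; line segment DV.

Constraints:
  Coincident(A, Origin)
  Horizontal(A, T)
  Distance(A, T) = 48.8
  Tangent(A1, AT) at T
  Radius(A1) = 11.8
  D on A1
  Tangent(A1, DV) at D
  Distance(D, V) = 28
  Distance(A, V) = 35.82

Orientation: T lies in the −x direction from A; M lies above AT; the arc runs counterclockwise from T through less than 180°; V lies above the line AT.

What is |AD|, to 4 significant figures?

39.54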